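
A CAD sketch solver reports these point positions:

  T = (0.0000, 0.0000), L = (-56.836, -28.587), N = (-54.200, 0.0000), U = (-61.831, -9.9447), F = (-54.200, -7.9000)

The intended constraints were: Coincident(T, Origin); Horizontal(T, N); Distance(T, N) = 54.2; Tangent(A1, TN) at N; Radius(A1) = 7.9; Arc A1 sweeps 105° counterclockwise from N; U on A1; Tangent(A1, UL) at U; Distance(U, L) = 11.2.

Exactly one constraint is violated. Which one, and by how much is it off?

Distance(U, L) = 11.2 — off by 8.10.

T = (0.00, 0.00) ✓; T.y = 0.00, N.y = 0.00 ✓; |TN| = 54.20 ✓; ∠(FN, NT) = 90.00° ✓; |FN| = 7.900 ✓; bearing(F→U) − bearing(F→N) = 105.0° ✓; |FU| = 7.900 ✓; ∠(FU, UL) = 90.00° ✓; |UL| = 19.30 ✗.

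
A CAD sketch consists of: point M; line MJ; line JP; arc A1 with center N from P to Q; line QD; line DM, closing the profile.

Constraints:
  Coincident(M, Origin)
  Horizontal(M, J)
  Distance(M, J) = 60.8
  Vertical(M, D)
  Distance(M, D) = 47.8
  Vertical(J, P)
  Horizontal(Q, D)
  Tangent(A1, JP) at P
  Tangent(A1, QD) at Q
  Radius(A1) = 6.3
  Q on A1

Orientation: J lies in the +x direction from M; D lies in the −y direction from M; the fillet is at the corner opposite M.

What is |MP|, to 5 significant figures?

73.613

M is at the origin; MJ is horizontal with |MJ| = 60.8 and J on the +x side, so J = (60.800, 0.0000). MD is vertical with |MD| = 47.8 and D on the −y side, so D = (0.0000, -47.800). The virtual corner opposite M is at (60.800, -47.800). The tangent condition forces NP to be normal to JP and since A1 is tangent to QD there, NQ ⟂ QD, with radius 6.3, so the center N sits 6.3 in from both sides at N = (54.500, -41.500). That places the tangent points at P = (60.800, -41.500) on JP and Q = (54.500, -47.800) on QD. Then |MP| = |P − M| = 73.613.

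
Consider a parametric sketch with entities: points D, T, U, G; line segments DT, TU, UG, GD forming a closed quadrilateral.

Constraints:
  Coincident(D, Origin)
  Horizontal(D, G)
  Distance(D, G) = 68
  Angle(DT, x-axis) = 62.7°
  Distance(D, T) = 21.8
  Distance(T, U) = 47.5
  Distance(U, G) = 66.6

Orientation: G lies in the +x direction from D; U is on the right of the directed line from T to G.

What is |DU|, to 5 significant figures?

29.079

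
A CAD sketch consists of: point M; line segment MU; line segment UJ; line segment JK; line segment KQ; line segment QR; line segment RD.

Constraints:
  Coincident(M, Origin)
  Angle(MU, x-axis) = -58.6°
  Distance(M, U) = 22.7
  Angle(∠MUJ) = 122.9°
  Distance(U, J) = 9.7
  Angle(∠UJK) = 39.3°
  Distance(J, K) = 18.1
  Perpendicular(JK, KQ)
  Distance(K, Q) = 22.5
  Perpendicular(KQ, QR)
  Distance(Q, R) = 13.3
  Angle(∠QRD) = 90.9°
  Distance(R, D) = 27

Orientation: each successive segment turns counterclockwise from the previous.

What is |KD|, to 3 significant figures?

14.4

M is at the origin; MU runs at -58.6° with length 22.7, so U = (11.8, -19.4). ∠MUJ = 122.9° gives UJ at -1.50° from the x-axis; with |UJ| = 9.7, J = (21.5, -19.6). ∠UJK = 39.3° gives JK at 139° from the x-axis; with |JK| = 18.1, K = (7.82, -7.80). JK is perpendicular to KQ, so KQ runs at -131°; with |KQ| = 22.5, Q = (-6.88, -24.8). KQ ⟂ QR, so QR runs at -40.8°; with |QR| = 13.3, R = (3.19, -33.5). ∠QRD = 90.9° gives RD at 48.3° from the x-axis; with |RD| = 27.0, D = (21.1, -13.4). Then |KD| = |D − K| = 14.4.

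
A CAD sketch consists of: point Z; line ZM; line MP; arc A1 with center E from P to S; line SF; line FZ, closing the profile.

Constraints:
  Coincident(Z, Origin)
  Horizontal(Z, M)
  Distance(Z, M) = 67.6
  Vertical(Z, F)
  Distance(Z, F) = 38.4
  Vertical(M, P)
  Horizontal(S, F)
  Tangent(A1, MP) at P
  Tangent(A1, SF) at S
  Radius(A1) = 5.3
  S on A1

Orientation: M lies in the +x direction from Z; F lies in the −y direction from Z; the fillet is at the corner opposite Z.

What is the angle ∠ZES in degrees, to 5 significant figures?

117.98°

Z is at the origin; Z and M share the same y with |ZM| = 67.6 and M on the +x side, so M = (67.600, 0.0000). ZF is vertical with |ZF| = 38.4 and F on the −y side, so F = (0.0000, -38.400). The virtual corner opposite Z is at (67.600, -38.400). Since A1 is tangent to MP there, EP ⟂ MP and since A1 is tangent to SF there, ES ⟂ SF, with radius 5.3, so the center E sits 5.3 in from both sides at E = (62.300, -33.100). That places the tangent points at P = (67.600, -33.100) on MP and S = (62.300, -38.400) on SF. Then cos ∠ZES = EZ·ES / (|EZ||ES|), giving 117.98°.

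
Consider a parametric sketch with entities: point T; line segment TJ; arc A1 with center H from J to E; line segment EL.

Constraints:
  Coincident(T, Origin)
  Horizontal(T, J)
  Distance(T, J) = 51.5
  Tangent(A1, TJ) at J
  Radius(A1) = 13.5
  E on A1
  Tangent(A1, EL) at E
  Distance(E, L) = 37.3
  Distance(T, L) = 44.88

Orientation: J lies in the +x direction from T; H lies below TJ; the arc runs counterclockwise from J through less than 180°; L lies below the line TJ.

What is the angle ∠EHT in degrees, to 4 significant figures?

14.63°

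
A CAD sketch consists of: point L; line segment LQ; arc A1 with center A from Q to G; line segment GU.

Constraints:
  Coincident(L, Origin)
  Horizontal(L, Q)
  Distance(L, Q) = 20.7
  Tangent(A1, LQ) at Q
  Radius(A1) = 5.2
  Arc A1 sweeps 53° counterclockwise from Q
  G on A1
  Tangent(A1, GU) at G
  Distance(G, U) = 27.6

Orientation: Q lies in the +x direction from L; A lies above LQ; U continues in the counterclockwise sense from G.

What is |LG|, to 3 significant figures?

24.9

L is at the origin; LQ is horizontal with |LQ| = 20.7 and Q on the +x side, so Q = (20.7, 0.00). A1 meets LQ tangentially, so AQ is at right angles to LQ, so A = Q + (0, 5.2) = (20.7, 5.20). On A1, Q sits at bearing -90° from A; a 53° counterclockwise sweep puts G at bearing -37°, so G = A + 5.2·(cos -37°, sin -37°) = (24.9, 2.07). Then |LG| = |G − L| = 24.9.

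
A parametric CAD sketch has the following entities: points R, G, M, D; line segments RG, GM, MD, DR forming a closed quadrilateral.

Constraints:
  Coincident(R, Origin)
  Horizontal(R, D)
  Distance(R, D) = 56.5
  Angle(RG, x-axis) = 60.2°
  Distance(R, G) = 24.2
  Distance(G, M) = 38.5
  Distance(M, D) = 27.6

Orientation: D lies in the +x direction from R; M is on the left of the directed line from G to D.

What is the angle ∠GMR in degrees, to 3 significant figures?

19.5°

R is at the origin; RD is horizontal with |RD| = 56.5 and D in +x, so D = (56.5, 0). RG runs at 60.2° with |RG| = 24.2, so G = (12.0, 21.0). M is determined by |GM| = 38.5 and |MD| = 27.6 together: it lies at the intersection of circle(G, 38.5) and circle(D, 27.6). With |GD| = 49.2, the foot of the radical line on GD is 31.9 from G and the perpendicular offset is √(38.5² − 31.9²) = 21.5. Taking the left-of-GD solution: M = (50.1, 26.8).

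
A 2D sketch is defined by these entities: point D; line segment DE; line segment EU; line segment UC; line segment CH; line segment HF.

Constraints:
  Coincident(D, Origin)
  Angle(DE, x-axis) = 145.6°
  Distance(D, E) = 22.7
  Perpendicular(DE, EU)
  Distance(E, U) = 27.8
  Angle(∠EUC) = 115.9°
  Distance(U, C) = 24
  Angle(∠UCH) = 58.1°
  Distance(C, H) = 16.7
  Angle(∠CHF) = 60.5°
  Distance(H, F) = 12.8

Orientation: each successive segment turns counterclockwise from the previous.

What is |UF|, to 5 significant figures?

9.5134

D is at the origin; DE runs at 145.6° with length 22.7, so E = (-18.730, 12.825). DE ⟂ EU, so EU runs at -124.40°; with |EU| = 27.8, U = (-34.436, -10.113). ∠EUC = 115.9° gives UC at -60.300° from the x-axis; with |UC| = 24.0, C = (-22.545, -30.961). ∠UCH = 58.1° gives CH at 61.600° from the x-axis; with |CH| = 16.7, H = (-14.602, -16.270). ∠CHF = 60.5° gives HF at -178.90° from the x-axis; with |HF| = 12.8, F = (-27.400, -16.516). Then |UF| = |F − U| = 9.5134.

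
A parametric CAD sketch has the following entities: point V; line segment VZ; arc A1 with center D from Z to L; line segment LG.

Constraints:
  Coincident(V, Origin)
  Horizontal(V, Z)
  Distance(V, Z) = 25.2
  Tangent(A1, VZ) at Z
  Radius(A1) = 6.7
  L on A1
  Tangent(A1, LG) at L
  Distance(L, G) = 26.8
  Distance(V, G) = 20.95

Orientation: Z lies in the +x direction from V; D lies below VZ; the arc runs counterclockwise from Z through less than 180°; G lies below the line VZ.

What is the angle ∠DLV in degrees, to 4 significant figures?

140.4°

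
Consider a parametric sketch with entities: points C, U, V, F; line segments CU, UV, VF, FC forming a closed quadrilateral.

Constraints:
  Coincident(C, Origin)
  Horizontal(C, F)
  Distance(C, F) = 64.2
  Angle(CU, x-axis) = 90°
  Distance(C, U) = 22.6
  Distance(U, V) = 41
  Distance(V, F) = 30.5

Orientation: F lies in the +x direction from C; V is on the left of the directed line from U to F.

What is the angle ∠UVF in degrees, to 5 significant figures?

143.91°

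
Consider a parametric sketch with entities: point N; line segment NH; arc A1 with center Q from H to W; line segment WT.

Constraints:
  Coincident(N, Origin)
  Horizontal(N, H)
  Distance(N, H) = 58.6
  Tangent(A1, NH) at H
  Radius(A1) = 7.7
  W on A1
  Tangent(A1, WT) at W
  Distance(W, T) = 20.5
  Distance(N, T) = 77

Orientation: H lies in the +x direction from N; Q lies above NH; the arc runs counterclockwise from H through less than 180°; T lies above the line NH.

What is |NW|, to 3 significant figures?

66.0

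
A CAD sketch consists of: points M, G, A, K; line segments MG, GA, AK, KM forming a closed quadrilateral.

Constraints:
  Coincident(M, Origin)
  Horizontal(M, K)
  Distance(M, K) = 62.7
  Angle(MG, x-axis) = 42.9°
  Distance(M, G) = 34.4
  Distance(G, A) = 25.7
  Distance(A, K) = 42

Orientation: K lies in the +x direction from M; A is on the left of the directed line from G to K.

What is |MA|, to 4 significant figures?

59.99

Checks: MG at 42.90° ✓; |GA| = 25.70 ✓; |AK| = 42.00 ✓.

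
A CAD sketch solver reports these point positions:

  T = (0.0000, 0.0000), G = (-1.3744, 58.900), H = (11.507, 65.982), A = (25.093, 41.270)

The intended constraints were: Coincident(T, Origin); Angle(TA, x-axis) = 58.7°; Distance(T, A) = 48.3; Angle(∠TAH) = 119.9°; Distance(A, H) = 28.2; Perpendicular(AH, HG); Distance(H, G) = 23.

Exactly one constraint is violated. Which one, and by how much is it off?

Distance(H, G) = 23 — off by 8.30.

T = (0.00, 0.00) ✓; TA at 58.70° ✓; |TA| = 48.30 ✓; ∠TAH = 119.9° ✓; |AH| = 28.20 ✓; ∠(AH, HG) = 90.00° ✓; |HG| = 14.70 ✗.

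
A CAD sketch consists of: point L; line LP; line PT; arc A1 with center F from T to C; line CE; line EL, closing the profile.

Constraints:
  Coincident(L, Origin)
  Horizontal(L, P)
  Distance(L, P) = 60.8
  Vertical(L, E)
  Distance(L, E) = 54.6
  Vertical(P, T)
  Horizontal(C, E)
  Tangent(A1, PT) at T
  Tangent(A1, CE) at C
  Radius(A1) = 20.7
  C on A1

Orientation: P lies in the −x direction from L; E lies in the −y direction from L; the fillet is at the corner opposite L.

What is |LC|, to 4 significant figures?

67.74

The virtual corner opposite L is at (-60.80, -54.60). Since A1 is tangent to PT there, FT ⟂ PT and the tangent condition forces FC to be normal to CE, with radius 20.7, so the center F sits 20.7 in from both sides at F = (-40.10, -33.90). That places the tangent points at T = (-60.80, -33.90) on PT and C = (-40.10, -54.60) on CE. Then |LC| = |C − L| = 67.74.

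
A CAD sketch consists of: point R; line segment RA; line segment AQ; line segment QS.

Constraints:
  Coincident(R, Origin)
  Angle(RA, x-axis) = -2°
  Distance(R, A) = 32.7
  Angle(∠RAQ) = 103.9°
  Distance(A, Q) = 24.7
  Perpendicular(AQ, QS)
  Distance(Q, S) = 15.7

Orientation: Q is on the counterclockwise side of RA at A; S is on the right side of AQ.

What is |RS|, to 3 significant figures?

57.5

R is at the origin; RA runs at -2.0° with length 32.7, so A = 32.7·(cos -2.0°, sin -2.0°) = (32.7, -1.14). ∠RAQ = 103.9°, so AQ runs at -2.0° + (180° − 103.9°) = 74.1° from the x-axis; with |AQ| = 24.7, Q = A + 24.7·(cos 74.1°, sin 74.1°) = (39.4, 22.6). The perpendicularity gives QS at right angles to AQ; with |QS| = 15.7 on the right of AQ, S = Q + 15.7·(0.962, -0.274) = (54.5, 18.3). Then |RS| = |S − R| = 57.5.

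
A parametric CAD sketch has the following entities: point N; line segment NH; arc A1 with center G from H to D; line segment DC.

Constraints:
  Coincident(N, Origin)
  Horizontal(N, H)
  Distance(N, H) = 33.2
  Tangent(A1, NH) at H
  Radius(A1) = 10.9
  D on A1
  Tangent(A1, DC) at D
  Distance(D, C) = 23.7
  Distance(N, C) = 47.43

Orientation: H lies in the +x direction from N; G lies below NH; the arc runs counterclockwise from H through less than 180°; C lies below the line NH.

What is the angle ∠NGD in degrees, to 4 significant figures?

35.70°

Checks: N = (0.00, 0.00) ✓; |NH| = 33.20 ✓; |GD| = 10.90 ✓; ∠(GD, DC) = 90.00° ✓; |DC| = 23.70 ✓; |NC| = 47.43 ✓.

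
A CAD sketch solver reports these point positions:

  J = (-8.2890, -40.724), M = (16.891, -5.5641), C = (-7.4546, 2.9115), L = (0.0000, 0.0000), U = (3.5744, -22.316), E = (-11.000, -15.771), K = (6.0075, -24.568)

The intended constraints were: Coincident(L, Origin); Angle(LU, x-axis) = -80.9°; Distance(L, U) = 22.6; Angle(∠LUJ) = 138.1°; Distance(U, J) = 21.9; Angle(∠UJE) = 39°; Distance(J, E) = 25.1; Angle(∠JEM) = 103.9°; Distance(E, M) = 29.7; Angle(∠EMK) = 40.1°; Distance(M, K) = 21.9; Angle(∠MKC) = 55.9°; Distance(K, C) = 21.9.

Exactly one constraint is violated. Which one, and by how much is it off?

Distance(K, C) = 21.9 — off by 8.70.

L = (0.00, 0.00) ✓; LU at -80.90° ✓; |LU| = 22.60 ✓; ∠LUJ = 138.1° ✓; |UJ| = 21.90 ✓; ∠UJE = 39.00° ✓; |JE| = 25.10 ✓; ∠JEM = 103.9° ✓; |EM| = 29.70 ✓; ∠EMK = 40.10° ✓; |MK| = 21.90 ✓; ∠MKC = 55.90° ✓; |KC| = 30.60 ✗.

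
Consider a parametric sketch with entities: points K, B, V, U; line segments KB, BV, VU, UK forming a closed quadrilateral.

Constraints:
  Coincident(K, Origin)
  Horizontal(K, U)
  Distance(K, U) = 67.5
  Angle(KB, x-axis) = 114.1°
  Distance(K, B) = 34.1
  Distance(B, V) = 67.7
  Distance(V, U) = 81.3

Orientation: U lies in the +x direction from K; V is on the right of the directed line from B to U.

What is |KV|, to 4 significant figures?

36.43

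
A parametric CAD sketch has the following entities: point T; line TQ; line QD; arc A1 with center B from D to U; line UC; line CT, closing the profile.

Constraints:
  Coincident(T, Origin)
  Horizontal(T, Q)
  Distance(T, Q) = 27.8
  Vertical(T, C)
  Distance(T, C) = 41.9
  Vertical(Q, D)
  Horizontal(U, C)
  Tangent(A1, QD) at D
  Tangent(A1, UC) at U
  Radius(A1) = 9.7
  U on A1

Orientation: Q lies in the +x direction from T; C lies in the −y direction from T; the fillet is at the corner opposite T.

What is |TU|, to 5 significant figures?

45.642

The virtual corner opposite T is at (27.800, -41.900). Since A1 is tangent to QD there, BD ⟂ QD and A1 meets UC tangentially, so BU is at right angles to UC, with radius 9.7, so the center B sits 9.7 in from both sides at B = (18.100, -32.200). That places the tangent points at D = (27.800, -32.200) on QD and U = (18.100, -41.900) on UC. Then |TU| = |U − T| = 45.642.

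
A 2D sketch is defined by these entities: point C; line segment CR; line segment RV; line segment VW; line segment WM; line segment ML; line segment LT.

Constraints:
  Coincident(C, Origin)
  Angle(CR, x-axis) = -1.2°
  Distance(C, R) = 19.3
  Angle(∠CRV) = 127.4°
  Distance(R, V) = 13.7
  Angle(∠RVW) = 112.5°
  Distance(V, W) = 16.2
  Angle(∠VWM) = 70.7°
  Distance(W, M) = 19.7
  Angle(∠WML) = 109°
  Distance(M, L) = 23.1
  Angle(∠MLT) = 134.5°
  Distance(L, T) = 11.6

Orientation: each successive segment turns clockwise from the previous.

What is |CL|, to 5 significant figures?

20.903

C is at the origin; CR runs at -1.2° with length 19.3, so R = (19.296, -0.40419). ∠CRV = 127.4° gives RV at -53.800° from the x-axis; with |RV| = 13.7, V = (27.387, -11.460). ∠RVW = 112.5° gives VW at -121.30° from the x-axis; with |VW| = 16.2, W = (18.971, -25.302). ∠VWM = 70.7° gives WM at 129.40° from the x-axis; with |WM| = 19.7, M = (6.4667, -10.079). ∠WML = 109.0° gives ML at 58.400° from the x-axis; with |ML| = 23.1, L = (18.571, 9.5960). Then |CL| = |L − C| = 20.903.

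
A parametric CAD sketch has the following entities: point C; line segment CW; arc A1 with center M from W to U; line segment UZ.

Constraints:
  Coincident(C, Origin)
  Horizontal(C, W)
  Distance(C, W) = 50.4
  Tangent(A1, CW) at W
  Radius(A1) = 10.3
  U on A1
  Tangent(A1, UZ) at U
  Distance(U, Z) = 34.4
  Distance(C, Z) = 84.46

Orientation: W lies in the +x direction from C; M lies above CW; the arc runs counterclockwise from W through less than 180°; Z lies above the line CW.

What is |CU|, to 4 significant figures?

59.36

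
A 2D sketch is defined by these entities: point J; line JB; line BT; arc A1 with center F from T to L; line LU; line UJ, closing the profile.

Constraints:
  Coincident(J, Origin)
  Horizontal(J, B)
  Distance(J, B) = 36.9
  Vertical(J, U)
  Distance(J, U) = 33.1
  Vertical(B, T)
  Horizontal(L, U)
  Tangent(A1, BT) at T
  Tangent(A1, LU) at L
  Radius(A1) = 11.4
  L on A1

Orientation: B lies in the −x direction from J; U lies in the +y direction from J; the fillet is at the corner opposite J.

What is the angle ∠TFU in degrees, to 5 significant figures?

155.91°

J is at the origin; JB is horizontal with |JB| = 36.9 and B on the −x side, so B = (-36.900, 0.0000). J and U share the same x with |JU| = 33.1 and U on the +y side, so U = (0.0000, 33.100). The virtual corner opposite J is at (-36.900, 33.100). The tangent condition forces FT to be normal to BT and since A1 is tangent to LU there, FL ⟂ LU, with radius 11.4, so the center F sits 11.4 in from both sides at F = (-25.500, 21.700). That places the tangent points at T = (-36.900, 21.700) on BT and L = (-25.500, 33.100) on LU. Then cos ∠TFU = FT·FU / (|FT||FU|), giving 155.91°.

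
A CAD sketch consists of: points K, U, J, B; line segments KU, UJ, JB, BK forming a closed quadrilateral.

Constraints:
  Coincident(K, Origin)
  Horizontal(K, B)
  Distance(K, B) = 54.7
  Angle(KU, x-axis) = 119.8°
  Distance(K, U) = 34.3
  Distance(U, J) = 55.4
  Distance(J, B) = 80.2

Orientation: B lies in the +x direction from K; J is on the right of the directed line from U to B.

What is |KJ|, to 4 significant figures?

33.23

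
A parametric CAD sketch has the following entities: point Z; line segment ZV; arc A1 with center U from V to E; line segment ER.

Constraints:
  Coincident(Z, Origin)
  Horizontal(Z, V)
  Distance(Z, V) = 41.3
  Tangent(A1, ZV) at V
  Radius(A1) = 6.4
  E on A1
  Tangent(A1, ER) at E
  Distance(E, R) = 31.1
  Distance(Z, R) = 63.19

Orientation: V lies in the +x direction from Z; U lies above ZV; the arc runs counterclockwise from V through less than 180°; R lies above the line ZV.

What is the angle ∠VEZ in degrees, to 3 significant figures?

34.6°

Checks: |UV| = 6.400 ✓; |UE| = 6.400 ✓; ∠(UE, ER) = 90.00° ✓; |ER| = 31.10 ✓; |ZR| = 63.19 ✓.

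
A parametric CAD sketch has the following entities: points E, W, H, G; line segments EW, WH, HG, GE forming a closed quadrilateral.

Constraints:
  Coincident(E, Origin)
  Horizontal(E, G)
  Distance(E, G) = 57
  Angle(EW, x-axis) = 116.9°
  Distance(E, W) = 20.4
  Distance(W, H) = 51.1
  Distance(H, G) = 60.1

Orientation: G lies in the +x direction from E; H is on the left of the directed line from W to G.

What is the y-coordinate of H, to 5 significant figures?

52.827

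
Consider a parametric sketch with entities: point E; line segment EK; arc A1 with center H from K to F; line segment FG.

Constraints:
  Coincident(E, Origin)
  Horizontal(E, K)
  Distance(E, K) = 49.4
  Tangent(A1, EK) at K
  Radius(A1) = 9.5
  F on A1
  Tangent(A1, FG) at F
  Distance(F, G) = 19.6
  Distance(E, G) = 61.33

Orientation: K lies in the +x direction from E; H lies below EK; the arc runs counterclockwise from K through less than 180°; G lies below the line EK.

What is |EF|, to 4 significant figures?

44.24

E is at the origin; EK is horizontal with |EK| = 49.4 and K on the +x side, so K = (49.40, 0.000). The tangent condition forces HK to be normal to EK, so H = K + (0, -9.5) = (49.40, -9.500). Since HF ⟂ FG (tangency), |HG| = √(9.5² + 19.6²) = 21.78 regardless of where F sits on A1. So G lies on both circle(E, 61.33) and circle(H, 21.78); the below-EK intersection is G = (52.92, -30.99). F is the foot of the tangent from G: F = (41.63, -14.97).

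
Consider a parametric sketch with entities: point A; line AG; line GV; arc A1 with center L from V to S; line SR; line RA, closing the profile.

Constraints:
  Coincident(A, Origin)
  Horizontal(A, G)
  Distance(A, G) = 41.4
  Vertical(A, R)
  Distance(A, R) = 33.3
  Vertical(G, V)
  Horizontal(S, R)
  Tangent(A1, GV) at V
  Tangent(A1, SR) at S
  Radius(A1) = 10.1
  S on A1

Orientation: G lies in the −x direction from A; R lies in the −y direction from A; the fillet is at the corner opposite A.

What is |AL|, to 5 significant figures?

38.961

A is at the origin; A and G share the same y with |AG| = 41.4 and G on the −x side, so G = (-41.400, 0.0000). A and R share the same x with |AR| = 33.3 and R on the −y side, so R = (0.0000, -33.300). The virtual corner opposite A is at (-41.400, -33.300). A1 meets GV tangentially, so LV is at right angles to GV and the tangent condition forces LS to be normal to SR, with radius 10.1, so the center L sits 10.1 in from both sides at L = (-31.300, -23.200). Then |AL| = |L − A| = 38.961.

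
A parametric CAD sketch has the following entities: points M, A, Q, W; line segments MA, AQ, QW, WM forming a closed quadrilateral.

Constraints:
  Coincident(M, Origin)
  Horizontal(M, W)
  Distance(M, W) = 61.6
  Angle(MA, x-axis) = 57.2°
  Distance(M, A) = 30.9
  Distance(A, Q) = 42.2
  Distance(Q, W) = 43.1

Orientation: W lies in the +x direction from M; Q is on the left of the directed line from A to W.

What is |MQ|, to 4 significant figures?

70.00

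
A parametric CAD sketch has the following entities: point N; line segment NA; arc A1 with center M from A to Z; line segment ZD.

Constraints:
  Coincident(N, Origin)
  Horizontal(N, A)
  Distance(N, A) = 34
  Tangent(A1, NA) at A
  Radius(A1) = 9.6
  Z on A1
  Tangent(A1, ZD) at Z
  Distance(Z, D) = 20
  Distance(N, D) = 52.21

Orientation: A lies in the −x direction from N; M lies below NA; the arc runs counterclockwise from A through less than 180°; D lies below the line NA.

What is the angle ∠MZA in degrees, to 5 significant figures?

43.774°

Checks: |NA| = 34.00 ✓; |MZ| = 9.600 ✓; ∠(MZ, ZD) = 90.00° ✓; |ZD| = 20.00 ✓; |ND| = 52.21 ✓.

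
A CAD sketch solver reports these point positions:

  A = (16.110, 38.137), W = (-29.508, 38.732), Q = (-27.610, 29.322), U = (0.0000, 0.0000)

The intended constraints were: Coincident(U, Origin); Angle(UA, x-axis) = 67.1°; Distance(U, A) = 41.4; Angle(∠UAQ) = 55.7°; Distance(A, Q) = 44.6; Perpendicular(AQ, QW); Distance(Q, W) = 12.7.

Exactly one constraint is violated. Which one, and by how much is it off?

Distance(Q, W) = 12.7 — off by 3.10.

U = (0.00, 0.00) ✓; UA at 67.10° ✓; |UA| = 41.40 ✓; ∠UAQ = 55.70° ✓; |AQ| = 44.60 ✓; ∠(AQ, QW) = 90.00° ✓; |QW| = 9.600 ✗.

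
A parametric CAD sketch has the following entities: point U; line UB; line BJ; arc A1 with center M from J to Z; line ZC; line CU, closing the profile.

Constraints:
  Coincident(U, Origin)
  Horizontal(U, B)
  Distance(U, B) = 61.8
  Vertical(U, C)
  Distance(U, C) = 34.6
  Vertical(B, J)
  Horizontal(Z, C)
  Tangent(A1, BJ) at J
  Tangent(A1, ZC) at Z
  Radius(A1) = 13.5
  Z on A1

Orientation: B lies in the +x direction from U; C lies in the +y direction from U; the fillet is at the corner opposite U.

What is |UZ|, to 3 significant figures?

59.4

U is at the origin; U and B share the same y with |UB| = 61.8 and B on the +x side, so B = (61.8, 0.00). UC is vertical with |UC| = 34.6 and C on the +y side, so C = (0.00, 34.6). The virtual corner opposite U is at (61.8, 34.6). The tangent condition forces MJ to be normal to BJ and A1 meets ZC tangentially, so MZ is at right angles to ZC, with radius 13.5, so the center M sits 13.5 in from both sides at M = (48.3, 21.1). That places the tangent points at J = (61.8, 21.1) on BJ and Z = (48.3, 34.6) on ZC. Then |UZ| = |Z − U| = 59.4.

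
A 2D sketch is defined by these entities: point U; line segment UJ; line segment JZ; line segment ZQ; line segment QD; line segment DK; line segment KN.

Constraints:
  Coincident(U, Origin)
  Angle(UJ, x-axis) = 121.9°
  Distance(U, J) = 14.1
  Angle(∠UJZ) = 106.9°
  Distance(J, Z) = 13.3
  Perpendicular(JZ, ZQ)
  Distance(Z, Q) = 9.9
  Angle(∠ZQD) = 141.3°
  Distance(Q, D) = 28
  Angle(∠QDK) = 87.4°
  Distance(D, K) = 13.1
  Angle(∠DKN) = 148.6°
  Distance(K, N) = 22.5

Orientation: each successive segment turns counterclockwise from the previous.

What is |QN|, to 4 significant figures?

35.03

∠QDK = 87.4° gives DK at 56.30° from the x-axis; with |DK| = 13.1, K = (12.10, -6.712). ∠DKN = 148.6° gives KN at 87.70° from the x-axis; with |KN| = 22.5, N = (13.00, 15.77). Then |QN| = |N − Q| = 35.03.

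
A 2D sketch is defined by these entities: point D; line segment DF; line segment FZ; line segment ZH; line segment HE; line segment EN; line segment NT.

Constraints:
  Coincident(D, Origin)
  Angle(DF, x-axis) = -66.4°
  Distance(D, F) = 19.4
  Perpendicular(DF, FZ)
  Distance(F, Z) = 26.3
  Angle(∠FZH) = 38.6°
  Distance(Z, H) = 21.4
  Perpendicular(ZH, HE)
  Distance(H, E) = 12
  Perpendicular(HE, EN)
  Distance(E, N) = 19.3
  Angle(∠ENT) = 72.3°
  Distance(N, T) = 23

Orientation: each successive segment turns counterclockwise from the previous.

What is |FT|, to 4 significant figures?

28.71

D is at the origin; DF runs at -66.4° with length 19.4, so F = (7.767, -17.78). DF ⟂ FZ, so FZ runs at 23.60°; with |FZ| = 26.3, Z = (31.87, -7.248). ∠FZH = 38.6° gives ZH at 165.0° from the x-axis; with |ZH| = 21.4, H = (11.20, -1.710). ZH ⟂ HE, so HE runs at -105.0°; with |HE| = 12.0, E = (8.090, -13.30). HE ⟂ EN, so EN runs at -15.00°; with |EN| = 19.3, N = (26.73, -18.30). ∠ENT = 72.3° gives NT at 92.70° from the x-axis; with |NT| = 23.0, T = (25.65, 4.679). Then |FT| = |T − F| = 28.71.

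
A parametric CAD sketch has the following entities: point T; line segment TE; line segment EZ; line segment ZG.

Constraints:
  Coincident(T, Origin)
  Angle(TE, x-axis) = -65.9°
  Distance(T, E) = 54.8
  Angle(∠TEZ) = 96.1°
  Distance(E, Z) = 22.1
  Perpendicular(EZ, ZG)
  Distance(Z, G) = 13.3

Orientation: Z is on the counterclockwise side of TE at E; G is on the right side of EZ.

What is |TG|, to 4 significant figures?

73.32

T is at the origin; TE runs at -65.9° with length 54.8, so E = 54.8·(cos -65.9°, sin -65.9°) = (22.38, -50.02). ∠TEZ = 96.1°, so EZ runs at -65.9° + (180° − 96.1°) = 18.00° from the x-axis; with |EZ| = 22.1, Z = E + 22.1·(cos 18.00°, sin 18.00°) = (43.39, -43.19). The perpendicularity gives ZG at right angles to EZ; with |ZG| = 13.3 on the right of EZ, G = Z + 13.3·(0.3090, -0.9511) = (47.50, -55.84). Then |TG| = |G − T| = 73.32.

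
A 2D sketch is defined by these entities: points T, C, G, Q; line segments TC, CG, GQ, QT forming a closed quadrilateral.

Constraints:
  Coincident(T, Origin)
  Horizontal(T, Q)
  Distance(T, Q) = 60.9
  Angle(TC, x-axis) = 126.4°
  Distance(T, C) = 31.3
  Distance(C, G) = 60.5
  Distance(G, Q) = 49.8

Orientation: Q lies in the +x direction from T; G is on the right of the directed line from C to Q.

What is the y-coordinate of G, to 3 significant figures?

-23.7

Checks: |CG| = 60.50 ✓; |GQ| = 49.80 ✓.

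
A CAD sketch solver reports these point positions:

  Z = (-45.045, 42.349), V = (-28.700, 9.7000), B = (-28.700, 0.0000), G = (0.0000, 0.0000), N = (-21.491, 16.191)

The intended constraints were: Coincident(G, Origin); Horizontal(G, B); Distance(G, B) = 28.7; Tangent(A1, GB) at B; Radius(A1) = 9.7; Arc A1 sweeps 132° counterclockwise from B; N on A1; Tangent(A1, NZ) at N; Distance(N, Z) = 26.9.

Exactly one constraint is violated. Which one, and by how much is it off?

Distance(N, Z) = 26.9 — off by 8.30.

G = (0.00, 0.00) ✓; G.y = 0.00, B.y = 0.00 ✓; |GB| = 28.70 ✓; ∠(VB, BG) = 90.00° ✓; |VB| = 9.700 ✓; bearing(V→N) − bearing(V→B) = 132.0° ✓; |VN| = 9.701 ✓; ∠(VN, NZ) = 90.00° ✓; |NZ| = 35.20 ✗.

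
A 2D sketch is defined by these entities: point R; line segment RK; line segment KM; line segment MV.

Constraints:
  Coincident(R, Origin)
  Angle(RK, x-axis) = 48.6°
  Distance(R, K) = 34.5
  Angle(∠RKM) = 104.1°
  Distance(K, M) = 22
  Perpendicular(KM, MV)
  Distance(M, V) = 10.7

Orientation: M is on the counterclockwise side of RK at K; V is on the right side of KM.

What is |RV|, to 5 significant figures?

53.615

∠RKM = 104.1°, so KM runs at 48.6° + (180° − 104.1°) = 124.50° from the x-axis; with |KM| = 22.0, M = K + 22.0·(cos 124.50°, sin 124.50°) = (10.354, 44.010). KM ⟂ MV; with |MV| = 10.7 on the right of KM, V = M + 10.7·(0.82413, 0.56641) = (19.172, 50.070). Then |RV| = |V − R| = 53.615.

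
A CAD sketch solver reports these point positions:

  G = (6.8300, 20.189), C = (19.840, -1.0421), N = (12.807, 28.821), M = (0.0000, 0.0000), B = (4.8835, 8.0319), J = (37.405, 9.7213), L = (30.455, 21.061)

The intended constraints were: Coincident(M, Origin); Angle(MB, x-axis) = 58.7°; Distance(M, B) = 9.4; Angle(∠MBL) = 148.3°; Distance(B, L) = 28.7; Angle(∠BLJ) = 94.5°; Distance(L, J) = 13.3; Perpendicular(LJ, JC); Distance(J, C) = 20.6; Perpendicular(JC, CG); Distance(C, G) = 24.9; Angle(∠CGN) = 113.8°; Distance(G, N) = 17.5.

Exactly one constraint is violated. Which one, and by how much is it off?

Distance(G, N) = 17.5 — off by 7.00.

M = (0.00, 0.00) ✓; MB at 58.70° ✓; |MB| = 9.400 ✓; ∠MBL = 148.3° ✓; |BL| = 28.70 ✓; ∠BLJ = 94.50° ✓; |LJ| = 13.30 ✓; ∠(LJ, JC) = 90.00° ✓; |JC| = 20.60 ✓; ∠(JC, CG) = 90.00° ✓; |CG| = 24.90 ✓; ∠CGN = 113.8° ✓; |GN| = 10.50 ✗.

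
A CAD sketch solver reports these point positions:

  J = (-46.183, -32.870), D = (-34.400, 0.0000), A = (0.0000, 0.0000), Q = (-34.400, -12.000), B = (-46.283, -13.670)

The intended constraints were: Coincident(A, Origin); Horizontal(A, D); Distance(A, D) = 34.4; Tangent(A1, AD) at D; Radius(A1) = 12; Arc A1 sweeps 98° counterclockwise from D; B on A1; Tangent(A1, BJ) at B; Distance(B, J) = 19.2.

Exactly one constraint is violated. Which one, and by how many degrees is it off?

Tangent(A1, BJ) at B — off by 7.70°.

A = (0.00, 0.00) ✓; A.y = 0.00, D.y = 0.00 ✓; |AD| = 34.40 ✓; ∠(QD, DA) = 90.00° ✓; |QD| = 12.00 ✓; bearing(Q→B) − bearing(Q→D) = 98.00° ✓; |QB| = 12.00 ✓; ∠(QB, BJ) = 97.70° ✗; |BJ| = 19.20 ✓.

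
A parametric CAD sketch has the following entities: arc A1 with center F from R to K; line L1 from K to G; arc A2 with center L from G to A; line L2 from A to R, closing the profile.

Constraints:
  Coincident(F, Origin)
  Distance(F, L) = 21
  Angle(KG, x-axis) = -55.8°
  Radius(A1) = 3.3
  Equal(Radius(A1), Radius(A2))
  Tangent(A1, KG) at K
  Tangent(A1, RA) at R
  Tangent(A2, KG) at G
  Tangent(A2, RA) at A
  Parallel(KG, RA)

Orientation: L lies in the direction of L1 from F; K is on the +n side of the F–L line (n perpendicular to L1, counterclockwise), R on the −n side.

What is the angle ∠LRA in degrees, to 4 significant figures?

8.931°

The slot axis is L1's direction at -55.8°, so u = (cos -55.8°, sin -55.8°) = (0.5621, -0.8271) and n = (−sin -55.8°, cos -55.8°) = (0.8271, 0.5621). F is at the origin and L lies 21.0 along u from F, so L = 21.0·u = (11.80, -17.37). Tangency of A1 to both parallel lines with radius 3.3 puts K and R at F ± 3.3·n: K = (2.729, 1.855), R = (-2.729, -1.855). Equal radii place G and A the same way about L: G = L + 3.3·n = (14.53, -15.51), A = L − 3.3·n = (9.074, -19.22). Then cos ∠LRA = RL·RA / (|RL||RA|), giving 8.931°.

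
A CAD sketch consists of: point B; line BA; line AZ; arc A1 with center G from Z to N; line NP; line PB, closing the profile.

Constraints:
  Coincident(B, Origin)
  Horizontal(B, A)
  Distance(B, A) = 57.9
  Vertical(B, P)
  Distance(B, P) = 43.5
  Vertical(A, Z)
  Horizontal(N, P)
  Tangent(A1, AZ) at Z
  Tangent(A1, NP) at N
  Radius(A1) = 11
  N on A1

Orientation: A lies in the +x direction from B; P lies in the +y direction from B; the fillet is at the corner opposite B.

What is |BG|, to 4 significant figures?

57.06

B and P share the same x with |BP| = 43.5 and P on the +y side, so P = (0.000, 43.50). The virtual corner opposite B is at (57.90, 43.50). A1 meets AZ tangentially, so GZ is at right angles to AZ and since A1 is tangent to NP there, GN ⟂ NP, with radius 11.0, so the center G sits 11.0 in from both sides at G = (46.90, 32.50). Then |BG| = |G − B| = 57.06.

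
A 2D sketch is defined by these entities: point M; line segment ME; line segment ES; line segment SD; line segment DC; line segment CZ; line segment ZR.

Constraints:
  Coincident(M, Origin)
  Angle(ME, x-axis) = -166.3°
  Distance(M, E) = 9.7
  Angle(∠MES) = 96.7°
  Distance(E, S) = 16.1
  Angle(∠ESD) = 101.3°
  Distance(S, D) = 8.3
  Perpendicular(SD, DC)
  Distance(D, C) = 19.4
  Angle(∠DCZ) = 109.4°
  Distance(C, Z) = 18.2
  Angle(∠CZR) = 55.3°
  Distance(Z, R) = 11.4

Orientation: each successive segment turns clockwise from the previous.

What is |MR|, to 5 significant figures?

12.693

M is at the origin; ME runs at -166.3° with length 9.7, so E = (-9.4240, -2.2973). ∠MES = 96.7° gives ES at 110.40° from the x-axis; with |ES| = 16.1, S = (-15.036, 12.793). ∠ESD = 101.3° gives SD at 31.700° from the x-axis; with |SD| = 8.3, D = (-7.9743, 17.154). SD is perpendicular to DC, so DC runs at -58.300°; with |DC| = 19.4, C = (2.2198, 0.64859). ∠DCZ = 109.4° gives CZ at -128.90° from the x-axis; with |CZ| = 18.2, Z = (-9.2091, -13.515). ∠CZR = 55.3° gives ZR at 106.40° from the x-axis; with |ZR| = 11.4, R = (-12.428, -2.5793). Then |MR| = |R − M| = 12.693.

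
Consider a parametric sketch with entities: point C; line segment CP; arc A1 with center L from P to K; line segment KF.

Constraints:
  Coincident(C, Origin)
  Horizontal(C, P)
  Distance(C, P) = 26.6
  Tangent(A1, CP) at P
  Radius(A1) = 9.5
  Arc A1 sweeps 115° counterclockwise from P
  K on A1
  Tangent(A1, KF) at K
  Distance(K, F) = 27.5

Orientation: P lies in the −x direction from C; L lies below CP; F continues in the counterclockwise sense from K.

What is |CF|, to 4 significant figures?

45.10

C is at the origin; CP is horizontal with |CP| = 26.6 and P on the −x side, so P = (-26.60, 0.000). A1 meets CP tangentially, so LP is at right angles to CP, so L = P + (0, -9.5) = (-26.60, -9.500). On A1, P sits at bearing 90° from L; a 115° counterclockwise sweep puts K at bearing 205°, so K = L + 9.5·(cos 205°, sin 205°) = (-35.21, -13.51). The tangent condition forces LK to be normal to KF, so KF runs along (−sin 205°, cos 205°); with |KF| = 27.5, F = (-23.59, -38.44). Then |CF| = |F − C| = 45.10.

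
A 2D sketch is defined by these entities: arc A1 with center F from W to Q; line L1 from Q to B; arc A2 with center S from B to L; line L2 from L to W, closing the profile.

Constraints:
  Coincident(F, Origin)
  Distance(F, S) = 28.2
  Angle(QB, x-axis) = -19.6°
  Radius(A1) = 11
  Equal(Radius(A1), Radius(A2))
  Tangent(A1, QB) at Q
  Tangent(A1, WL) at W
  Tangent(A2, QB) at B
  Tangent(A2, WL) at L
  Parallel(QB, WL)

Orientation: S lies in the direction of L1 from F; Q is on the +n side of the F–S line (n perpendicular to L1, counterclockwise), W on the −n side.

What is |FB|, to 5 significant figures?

30.269

The slot axis is L1's direction at -19.6°, so u = (cos -19.6°, sin -19.6°) = (0.94206, -0.33545) and n = (−sin -19.6°, cos -19.6°) = (0.33545, 0.94206). F is at the origin and S lies 28.2 along u from F, so S = 28.2·u = (26.566, -9.4597). Tangency of A1 to both parallel lines with radius 11.0 puts Q and W at F ± 11.0·n: Q = (3.6900, 10.363), W = (-3.6900, -10.363). Equal radii place B and L the same way about S: B = S + 11.0·n = (30.256, 0.90290), L = S − 11.0·n = (22.876, -19.822). Then |FB| = |B − F| = 30.269.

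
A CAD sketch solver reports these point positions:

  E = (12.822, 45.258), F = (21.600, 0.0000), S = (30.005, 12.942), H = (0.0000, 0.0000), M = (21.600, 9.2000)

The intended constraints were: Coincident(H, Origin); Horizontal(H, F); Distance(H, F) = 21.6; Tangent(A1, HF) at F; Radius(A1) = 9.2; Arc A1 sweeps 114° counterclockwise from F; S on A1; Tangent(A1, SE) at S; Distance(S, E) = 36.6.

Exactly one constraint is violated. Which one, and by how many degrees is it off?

Tangent(A1, SE) at S — off by 4.00°.

H = (0.00, 0.00) ✓; H.y = 0.00, F.y = 0.00 ✓; |HF| = 21.60 ✓; ∠(MF, FH) = 90.00° ✓; |MF| = 9.200 ✓; bearing(M→S) − bearing(M→F) = 114.0° ✓; |MS| = 9.200 ✓; ∠(MS, SE) = 86.00° ✗; |SE| = 36.60 ✓.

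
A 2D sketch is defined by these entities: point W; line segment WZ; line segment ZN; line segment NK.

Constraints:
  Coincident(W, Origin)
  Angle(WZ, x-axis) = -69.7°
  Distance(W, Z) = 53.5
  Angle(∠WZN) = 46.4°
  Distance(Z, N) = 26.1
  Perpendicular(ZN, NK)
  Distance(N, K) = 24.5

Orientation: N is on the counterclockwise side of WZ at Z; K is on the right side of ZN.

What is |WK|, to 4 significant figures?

64.16

∠WZN = 46.4°, so ZN runs at -69.7° + (180° − 46.4°) = 63.90° from the x-axis; with |ZN| = 26.1, N = Z + 26.1·(cos 63.90°, sin 63.90°) = (30.04, -26.74). The perpendicularity gives NK at right angles to ZN; with |NK| = 24.5 on the right of ZN, K = N + 24.5·(0.8980, -0.4399) = (52.05, -37.52). Then |WK| = |K − W| = 64.16.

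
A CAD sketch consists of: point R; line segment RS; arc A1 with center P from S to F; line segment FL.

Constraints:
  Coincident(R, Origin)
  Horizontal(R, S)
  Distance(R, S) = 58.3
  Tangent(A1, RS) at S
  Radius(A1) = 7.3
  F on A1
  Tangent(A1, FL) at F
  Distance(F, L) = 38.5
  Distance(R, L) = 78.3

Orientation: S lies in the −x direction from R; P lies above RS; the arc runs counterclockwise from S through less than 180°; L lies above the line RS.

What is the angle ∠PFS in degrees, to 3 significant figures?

36.0°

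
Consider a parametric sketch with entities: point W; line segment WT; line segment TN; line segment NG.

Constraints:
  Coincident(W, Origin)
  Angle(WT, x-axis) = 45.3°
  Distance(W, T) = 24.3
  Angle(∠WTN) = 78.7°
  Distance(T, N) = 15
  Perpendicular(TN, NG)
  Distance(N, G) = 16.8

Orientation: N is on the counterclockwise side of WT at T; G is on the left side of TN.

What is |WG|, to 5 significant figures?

12.419

W is at the origin; WT runs at 45.3° with length 24.3, so T = 24.3·(cos 45.3°, sin 45.3°) = (17.092, 17.272). ∠WTN = 78.7°, so TN runs at 45.3° + (180° − 78.7°) = 146.60° from the x-axis; with |TN| = 15.0, N = T + 15.0·(cos 146.60°, sin 146.60°) = (4.5698, 25.530). TN ⟂ NG; with |NG| = 16.8 on the left of TN, G = N + 16.8·(-0.55048, -0.83485) = (-4.6783, 11.504). Then |WG| = |G − W| = 12.419.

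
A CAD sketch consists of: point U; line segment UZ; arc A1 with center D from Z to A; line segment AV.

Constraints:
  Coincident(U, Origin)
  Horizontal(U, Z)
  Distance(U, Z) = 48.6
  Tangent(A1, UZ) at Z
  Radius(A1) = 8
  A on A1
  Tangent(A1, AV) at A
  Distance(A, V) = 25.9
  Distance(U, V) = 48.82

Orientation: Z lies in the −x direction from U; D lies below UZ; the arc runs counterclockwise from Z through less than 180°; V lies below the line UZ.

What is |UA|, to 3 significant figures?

56.1

Checks: ∠(DZ, ZU) = 90.00° ✓; |DZ| = 8.000 ✓; |DA| = 8.000 ✓; ∠(DA, AV) = 90.00° ✓; |AV| = 25.90 ✓; |UV| = 48.82 ✓.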